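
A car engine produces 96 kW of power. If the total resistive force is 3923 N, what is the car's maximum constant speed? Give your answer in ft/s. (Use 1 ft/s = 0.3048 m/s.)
P = Fv ⇒ v = P/F = 96000 W/3923.0 N = 24.4711 m/s = 80.29 ft/s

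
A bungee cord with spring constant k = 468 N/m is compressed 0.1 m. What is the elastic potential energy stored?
PE = ½kx² = ½(468)(0.1)² = 2.34 J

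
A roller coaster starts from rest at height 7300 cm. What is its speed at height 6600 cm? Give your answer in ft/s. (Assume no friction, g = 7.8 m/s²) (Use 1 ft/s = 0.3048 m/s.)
Convert to SI: h₁−h₂ = 7.0 m
mgh₁ = mgh₂ + ½mv² ⇒ v = √(2g(h₁−h₂)) = √(2·7.8·7.0) = 10.4499 m/s = 34.28 ft/s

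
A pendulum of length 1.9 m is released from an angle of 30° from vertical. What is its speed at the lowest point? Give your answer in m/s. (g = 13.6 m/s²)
h = L(1 − cosθ) = 1.9(1 − cos30°) = 0.254552 m
v = √(2gh) = √(2·13.6·0.254552) = 2.631 m/s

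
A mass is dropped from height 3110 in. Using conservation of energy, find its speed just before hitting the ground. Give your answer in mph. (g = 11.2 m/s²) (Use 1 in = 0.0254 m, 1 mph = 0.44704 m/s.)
Convert to SI: h = 78.994 m
mgh = ½mv² ⇒ v = √(2gh) = √(2·11.2·78.994) = 42.065 m/s = 94.1 mph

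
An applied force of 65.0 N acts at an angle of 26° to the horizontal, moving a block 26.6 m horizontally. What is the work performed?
W = F·d·cosθ = (65.0)(26.6)cos(26°) = 1554 J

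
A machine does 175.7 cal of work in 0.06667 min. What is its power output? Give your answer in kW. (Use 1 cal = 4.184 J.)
Convert to SI: W = 735.129 J, t = 4.0002 s
P = W/t = 735.129/4.0002 = 183.773 W = 0.1838 kW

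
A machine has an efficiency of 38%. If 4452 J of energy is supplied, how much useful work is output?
W_out = η·W_in = 0.38·4452 = 1691.76 J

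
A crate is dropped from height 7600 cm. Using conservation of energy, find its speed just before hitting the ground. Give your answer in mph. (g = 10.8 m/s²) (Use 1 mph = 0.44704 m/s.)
Convert to SI: h = 76.0 m
mgh = ½mv² ⇒ v = √(2gh) = √(2·10.8·76.0) = 40.5167 m/s = 90.63 mph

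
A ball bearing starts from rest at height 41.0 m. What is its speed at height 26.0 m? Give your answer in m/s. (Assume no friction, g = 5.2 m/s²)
mgh₁ = mgh₂ + ½mv² ⇒ v = √(2g(h₁−h₂)) = √(2·5.2·15.0) = 12.49 m/s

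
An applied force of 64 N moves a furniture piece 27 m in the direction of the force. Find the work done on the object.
W = F·d = (64)(27) = 1728 J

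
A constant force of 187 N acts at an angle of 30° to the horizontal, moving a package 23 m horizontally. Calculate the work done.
W = F·d·cosθ = (187)(23)cos(30°) = 3725 J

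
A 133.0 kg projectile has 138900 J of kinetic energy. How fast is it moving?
v = √(2·KE/m) = √(2·138900/133.0) = 45.7 m/s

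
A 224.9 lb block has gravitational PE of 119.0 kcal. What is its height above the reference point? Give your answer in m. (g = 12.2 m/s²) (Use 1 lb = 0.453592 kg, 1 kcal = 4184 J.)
Convert to SI: m = 102.013 kg, PE = 497896 J
h = PE/(mg) = 497896/(102.013·12.2) = 400.1 m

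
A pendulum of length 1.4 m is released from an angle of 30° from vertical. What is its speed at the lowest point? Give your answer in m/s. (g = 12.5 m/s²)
h = L(1 − cosθ) = 1.4(1 − cos30°) = 0.187564 m
v = √(2gh) = √(2·12.5·0.187564) = 2.165 m/s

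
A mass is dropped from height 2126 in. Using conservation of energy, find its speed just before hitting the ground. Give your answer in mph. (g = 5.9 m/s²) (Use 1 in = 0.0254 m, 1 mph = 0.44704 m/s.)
Convert to SI: h = 54.0004 m
mgh = ½mv² ⇒ v = √(2gh) = √(2·5.9·54.0004) = 25.2429 m/s = 56.47 mph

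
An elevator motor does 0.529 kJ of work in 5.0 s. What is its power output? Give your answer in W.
Convert to SI: W = 529.0 J, t = 5.0 s
P = W/t = 529.0/5.0 = 105.8 W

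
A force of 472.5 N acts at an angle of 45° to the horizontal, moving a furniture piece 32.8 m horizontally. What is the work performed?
W = F·d·cosθ = (472.5)(32.8)cos(45°) = 10960 J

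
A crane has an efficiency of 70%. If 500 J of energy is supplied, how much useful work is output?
W_out = η·W_in = 0.7·500 = 350.0 J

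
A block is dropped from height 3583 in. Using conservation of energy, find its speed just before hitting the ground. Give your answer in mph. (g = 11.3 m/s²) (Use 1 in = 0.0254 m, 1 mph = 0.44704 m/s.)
Convert to SI: h = 91.0082 m
mgh = ½mv² ⇒ v = √(2gh) = √(2·11.3·91.0082) = 45.3518 m/s = 101.4 mph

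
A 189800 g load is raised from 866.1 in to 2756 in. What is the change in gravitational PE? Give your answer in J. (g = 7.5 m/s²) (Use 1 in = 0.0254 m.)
Convert to SI: m = 189.8 kg, Δh = 48.0035 m
ΔPE = mgΔh = (189.8)(7.5)(48.0035) = 68330 J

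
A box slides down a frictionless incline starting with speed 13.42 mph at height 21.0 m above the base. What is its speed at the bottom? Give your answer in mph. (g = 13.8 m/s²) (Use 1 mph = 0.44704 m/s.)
Convert to SI: v₀ = 5.99928 m/s, h = 21.0 m
½mv₀² + mgh = ½mv² ⇒ v = √(v₀² + 2gh) = √(5.99928² + 2·13.8·21.0) = 24.8111 m/s = 55.5 mph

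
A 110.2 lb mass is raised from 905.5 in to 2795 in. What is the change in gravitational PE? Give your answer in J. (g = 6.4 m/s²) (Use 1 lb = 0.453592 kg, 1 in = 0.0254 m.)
Convert to SI: m = 49.9858 kg, Δh = 47.9933 m
ΔPE = mgΔh = (49.9858)(6.4)(47.9933) = 15350 J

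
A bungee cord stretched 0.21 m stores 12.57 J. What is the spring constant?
k = 2·PE/x² = 2·12.57/(0.21)² = 570.1 N/m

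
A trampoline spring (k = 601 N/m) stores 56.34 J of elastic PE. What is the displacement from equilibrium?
x = √(2·PE/k) = √(2·56.34/601) = 0.433 m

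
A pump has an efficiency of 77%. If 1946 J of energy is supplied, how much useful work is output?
W_out = η·W_in = 0.77·1946 = 1498.42 J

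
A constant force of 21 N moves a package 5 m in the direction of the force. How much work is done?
W = F·d = (21)(5) = 105.0 J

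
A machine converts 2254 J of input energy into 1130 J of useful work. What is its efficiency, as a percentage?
η = W_out/W_in = 1130/2254 = 50.13%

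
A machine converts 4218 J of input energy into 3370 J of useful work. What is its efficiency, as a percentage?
η = W_out/W_in = 3370/4218 = 79.9%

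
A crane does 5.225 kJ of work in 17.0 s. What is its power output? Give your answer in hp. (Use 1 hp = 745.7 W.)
Convert to SI: W = 5225.0 J, t = 17.0 s
P = W/t = 5225.0/17.0 = 307.353 W = 0.4122 hp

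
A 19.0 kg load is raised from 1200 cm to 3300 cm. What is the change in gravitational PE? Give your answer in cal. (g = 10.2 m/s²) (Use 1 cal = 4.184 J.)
Convert to SI: m = 19.0 kg, Δh = 21.0 m
ΔPE = mgΔh = (19.0)(10.2)(21.0) = 4069.8 J = 972.7 cal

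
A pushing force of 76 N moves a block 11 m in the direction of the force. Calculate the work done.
W = F·d = (76)(11) = 836.0 J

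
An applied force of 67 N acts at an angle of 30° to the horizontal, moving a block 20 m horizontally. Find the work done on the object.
W = F·d·cosθ = (67)(20)cos(30°) = 1160 J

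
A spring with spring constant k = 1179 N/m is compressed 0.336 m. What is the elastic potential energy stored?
PE = ½kx² = ½(1179)(0.336)² = 66.55 J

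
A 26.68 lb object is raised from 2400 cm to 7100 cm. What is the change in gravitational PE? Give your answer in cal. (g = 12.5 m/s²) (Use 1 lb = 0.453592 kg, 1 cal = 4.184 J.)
Convert to SI: m = 12.1018 kg, Δh = 47.0 m
ΔPE = mgΔh = (12.1018)(12.5)(47.0) = 7109.83 J = 1699 cal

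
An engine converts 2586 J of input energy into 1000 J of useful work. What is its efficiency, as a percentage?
η = W_out/W_in = 1000/2586 = 38.67%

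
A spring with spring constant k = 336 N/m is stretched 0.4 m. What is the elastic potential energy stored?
PE = ½kx² = ½(336)(0.4)² = 26.88 J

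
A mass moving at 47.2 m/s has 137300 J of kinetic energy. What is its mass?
m = 2·KE/v² = 2·137300/(47.2)² = 123.3 kg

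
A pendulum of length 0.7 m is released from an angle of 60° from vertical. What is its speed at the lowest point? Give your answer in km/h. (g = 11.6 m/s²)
h = L(1 − cosθ) = 0.7(1 − cos60°) = 0.35 m
v = √(2gh) = √(2·11.6·0.35) = 2.84956 m/s = 10.26 km/h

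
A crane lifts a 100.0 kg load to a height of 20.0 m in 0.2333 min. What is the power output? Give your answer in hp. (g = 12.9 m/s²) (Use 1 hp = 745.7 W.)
Convert to SI: m = 100.0 kg, h = 20.0 m, t = 13.998 s
P = mgh/t = (100.0)(12.9)(20.0)/13.998 = 1843.12 W = 2.472 hp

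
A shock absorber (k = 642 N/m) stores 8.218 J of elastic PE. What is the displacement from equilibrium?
x = √(2·PE/k) = √(2·8.218/642) = 0.16 m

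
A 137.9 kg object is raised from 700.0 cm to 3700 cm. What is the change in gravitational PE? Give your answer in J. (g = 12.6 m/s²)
Convert to SI: m = 137.9 kg, Δh = 30.0 m
ΔPE = mgΔh = (137.9)(12.6)(30.0) = 52130 J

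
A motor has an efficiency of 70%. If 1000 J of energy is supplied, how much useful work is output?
W_out = η·W_in = 0.7·1000 = 700.0 J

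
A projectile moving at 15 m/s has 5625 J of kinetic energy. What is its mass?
m = 2·KE/v² = 2·5625/(15)² = 50.0 kg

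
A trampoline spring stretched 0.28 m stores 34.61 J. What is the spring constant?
k = 2·PE/x² = 2·34.61/(0.28)² = 882.9 N/m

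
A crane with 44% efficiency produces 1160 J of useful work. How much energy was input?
W_in = W_out/η = 1160/0.44 = 2636 J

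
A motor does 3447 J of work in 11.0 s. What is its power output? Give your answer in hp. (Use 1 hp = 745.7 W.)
P = W/t = 3447.0/11.0 = 313.364 W = 0.4202 hp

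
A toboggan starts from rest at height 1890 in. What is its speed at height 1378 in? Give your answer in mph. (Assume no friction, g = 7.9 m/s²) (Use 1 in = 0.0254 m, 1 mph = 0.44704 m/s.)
Convert to SI: h₁−h₂ = 13.0048 m
mgh₁ = mgh₂ + ½mv² ⇒ v = √(2g(h₁−h₂)) = √(2·7.9·13.0048) = 14.3344 m/s = 32.07 mph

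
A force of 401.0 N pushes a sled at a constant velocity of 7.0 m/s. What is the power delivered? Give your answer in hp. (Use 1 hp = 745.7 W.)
P = Fv = (401.0)(7.0) = 2807.0 W = 3.764 hp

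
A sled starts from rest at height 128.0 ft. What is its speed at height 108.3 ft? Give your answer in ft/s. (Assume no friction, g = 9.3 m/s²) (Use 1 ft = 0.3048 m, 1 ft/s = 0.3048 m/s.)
Convert to SI: h₁−h₂ = 6.00456 m
mgh₁ = mgh₂ + ½mv² ⇒ v = √(2g(h₁−h₂)) = √(2·9.3·6.00456) = 10.5681 m/s = 34.67 ft/s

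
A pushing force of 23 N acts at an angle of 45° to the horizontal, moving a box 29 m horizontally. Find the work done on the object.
W = F·d·cosθ = (23)(29)cos(45°) = 471.6 J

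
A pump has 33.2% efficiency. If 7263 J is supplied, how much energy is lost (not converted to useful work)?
W_lost = W_in(1 − η) = 7263·(1 − 0.332) = 4852 J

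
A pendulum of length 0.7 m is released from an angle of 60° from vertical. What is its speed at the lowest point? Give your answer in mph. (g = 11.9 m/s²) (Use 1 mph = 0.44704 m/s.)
h = L(1 − cosθ) = 0.7(1 − cos60°) = 0.35 m
v = √(2gh) = √(2·11.9·0.35) = 2.88617 m/s = 6.456 mph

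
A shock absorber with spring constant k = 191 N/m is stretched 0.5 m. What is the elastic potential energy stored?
PE = ½kx² = ½(191)(0.5)² = 23.88 J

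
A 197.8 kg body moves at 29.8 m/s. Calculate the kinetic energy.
KE = ½mv² = ½(197.8)(29.8)² = 87830 J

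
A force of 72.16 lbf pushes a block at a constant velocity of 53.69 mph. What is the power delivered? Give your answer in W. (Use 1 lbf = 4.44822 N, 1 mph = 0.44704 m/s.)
Convert to SI: F = 320.984 N, v = 24.0016 m/s
P = Fv = (320.984)(24.0016) = 7704 W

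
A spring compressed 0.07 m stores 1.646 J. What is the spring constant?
k = 2·PE/x² = 2·1.646/(0.07)² = 671.8 N/m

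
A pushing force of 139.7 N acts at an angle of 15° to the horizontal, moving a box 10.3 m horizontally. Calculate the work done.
W = F·d·cosθ = (139.7)(10.3)cos(15°) = 1390 J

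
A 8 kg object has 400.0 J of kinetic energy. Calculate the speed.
v = √(2·KE/m) = √(2·400.0/8) = 10.0 m/s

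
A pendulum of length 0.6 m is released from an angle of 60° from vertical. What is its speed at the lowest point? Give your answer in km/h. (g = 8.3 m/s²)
h = L(1 − cosθ) = 0.6(1 − cos60°) = 0.3 m
v = √(2gh) = √(2·8.3·0.3) = 2.23159 m/s = 8.034 km/h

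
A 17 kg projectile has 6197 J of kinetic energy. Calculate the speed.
v = √(2·KE/m) = √(2·6197/17) = 27.0 m/s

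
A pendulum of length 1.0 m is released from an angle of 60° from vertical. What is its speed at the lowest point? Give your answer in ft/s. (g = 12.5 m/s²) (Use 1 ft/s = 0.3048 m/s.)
h = L(1 − cosθ) = 1.0(1 − cos60°) = 0.5 m
v = √(2gh) = √(2·12.5·0.5) = 3.53553 m/s = 11.6 ft/s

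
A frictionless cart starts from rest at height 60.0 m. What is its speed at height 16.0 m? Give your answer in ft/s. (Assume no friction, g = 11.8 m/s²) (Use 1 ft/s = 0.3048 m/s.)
mgh₁ = mgh₂ + ½mv² ⇒ v = √(2g(h₁−h₂)) = √(2·11.8·44.0) = 32.2242 m/s = 105.7 ft/s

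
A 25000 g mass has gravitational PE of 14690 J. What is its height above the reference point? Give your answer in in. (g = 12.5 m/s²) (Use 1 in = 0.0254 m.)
Convert to SI: m = 25.0 kg, PE = 14690.0 J
h = PE/(mg) = 14690.0/(25.0·12.5) = 47.008 m = 1851 in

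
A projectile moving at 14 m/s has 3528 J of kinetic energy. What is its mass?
m = 2·KE/v² = 2·3528/(14)² = 36.0 kg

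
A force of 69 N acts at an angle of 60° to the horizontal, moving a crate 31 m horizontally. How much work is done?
W = F·d·cosθ = (69)(31)cos(60°) = 1070 J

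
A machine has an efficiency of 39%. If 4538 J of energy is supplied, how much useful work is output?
W_out = η·W_in = 0.39·4538 = 1769.82 J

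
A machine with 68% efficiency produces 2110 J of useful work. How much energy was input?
W_in = W_out/η = 2110/0.68 = 3103 J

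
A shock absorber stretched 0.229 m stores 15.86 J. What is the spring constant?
k = 2·PE/x² = 2·15.86/(0.229)² = 604.9 N/m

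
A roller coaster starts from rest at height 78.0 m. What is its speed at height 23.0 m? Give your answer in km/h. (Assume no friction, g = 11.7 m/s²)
mgh₁ = mgh₂ + ½mv² ⇒ v = √(2g(h₁−h₂)) = √(2·11.7·55.0) = 35.8748 m/s = 129.1 km/h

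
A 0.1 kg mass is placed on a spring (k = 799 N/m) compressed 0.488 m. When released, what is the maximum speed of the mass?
½kx² = ½mv² ⇒ v = x√(k/m) = (0.488)√(799/0.1) = 43.62 m/s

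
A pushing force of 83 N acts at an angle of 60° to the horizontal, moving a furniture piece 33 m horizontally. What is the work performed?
W = F·d·cosθ = (83)(33)cos(60°) = 1370 J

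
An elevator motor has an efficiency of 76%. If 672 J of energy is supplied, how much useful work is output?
W_out = η·W_in = 0.76·672 = 510.72 J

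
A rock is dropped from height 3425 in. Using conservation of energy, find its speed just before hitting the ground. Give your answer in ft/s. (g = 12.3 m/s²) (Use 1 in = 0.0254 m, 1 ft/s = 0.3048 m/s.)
Convert to SI: h = 86.995 m
mgh = ½mv² ⇒ v = √(2gh) = √(2·12.3·86.995) = 46.261 m/s = 151.8 ft/s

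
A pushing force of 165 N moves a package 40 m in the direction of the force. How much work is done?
W = F·d = (165)(40) = 6600 J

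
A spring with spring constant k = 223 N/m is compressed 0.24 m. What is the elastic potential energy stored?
PE = ½kx² = ½(223)(0.24)² = 6.422 J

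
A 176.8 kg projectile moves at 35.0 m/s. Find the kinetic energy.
KE = ½mv² = ½(176.8)(35.0)² = 108300 J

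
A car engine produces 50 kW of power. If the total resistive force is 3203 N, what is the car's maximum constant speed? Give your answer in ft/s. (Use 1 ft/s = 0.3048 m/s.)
P = Fv ⇒ v = P/F = 50000 W/3203.0 N = 15.6104 m/s = 51.22 ft/s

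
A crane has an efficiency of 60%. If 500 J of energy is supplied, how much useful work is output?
W_out = η·W_in = 0.6·500 = 300.0 J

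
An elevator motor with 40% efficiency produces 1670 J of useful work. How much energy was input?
W_in = W_out/η = 1670/0.4 = 4175 J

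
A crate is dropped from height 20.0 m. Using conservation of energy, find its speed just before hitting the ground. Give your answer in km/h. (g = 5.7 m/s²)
mgh = ½mv² ⇒ v = √(2gh) = √(2·5.7·20.0) = 15.0997 m/s = 54.36 km/h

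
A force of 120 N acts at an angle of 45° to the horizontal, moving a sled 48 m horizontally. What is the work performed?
W = F·d·cosθ = (120)(48)cos(45°) = 4073 J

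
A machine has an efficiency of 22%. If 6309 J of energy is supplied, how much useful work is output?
W_out = η·W_in = 0.22·6309 = 1387.98 J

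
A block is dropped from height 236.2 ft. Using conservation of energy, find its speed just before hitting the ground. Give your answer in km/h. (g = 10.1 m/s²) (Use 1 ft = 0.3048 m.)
Convert to SI: h = 71.9938 m
mgh = ½mv² ⇒ v = √(2gh) = √(2·10.1·71.9938) = 38.1349 m/s = 137.3 km/h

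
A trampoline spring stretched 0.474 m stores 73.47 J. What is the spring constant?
k = 2·PE/x² = 2·73.47/(0.474)² = 654.0 N/m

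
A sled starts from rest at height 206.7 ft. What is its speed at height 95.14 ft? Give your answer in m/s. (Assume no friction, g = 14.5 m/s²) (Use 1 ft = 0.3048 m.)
Convert to SI: h₁−h₂ = 34.0035 m
mgh₁ = mgh₂ + ½mv² ⇒ v = √(2g(h₁−h₂)) = √(2·14.5·34.0035) = 31.4 m/s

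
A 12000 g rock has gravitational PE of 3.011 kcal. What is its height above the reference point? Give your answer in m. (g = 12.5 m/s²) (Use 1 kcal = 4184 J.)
Convert to SI: m = 12.0 kg, PE = 12598.0 J
h = PE/(mg) = 12598.0/(12.0·12.5) = 83.99 m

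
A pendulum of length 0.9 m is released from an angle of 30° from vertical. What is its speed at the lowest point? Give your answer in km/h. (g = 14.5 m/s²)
h = L(1 − cosθ) = 0.9(1 − cos30°) = 0.120577 m
v = √(2gh) = √(2·14.5·0.120577) = 1.86996 m/s = 6.732 km/h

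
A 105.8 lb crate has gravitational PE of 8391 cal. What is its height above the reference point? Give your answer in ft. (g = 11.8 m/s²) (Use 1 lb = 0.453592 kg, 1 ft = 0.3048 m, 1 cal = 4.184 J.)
Convert to SI: m = 47.99 kg, PE = 35107.9 J
h = PE/(mg) = 35107.9/(47.99·11.8) = 61.9972 m = 203.4 ft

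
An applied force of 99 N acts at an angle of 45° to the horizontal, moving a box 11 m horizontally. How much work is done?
W = F·d·cosθ = (99)(11)cos(45°) = 770.0 J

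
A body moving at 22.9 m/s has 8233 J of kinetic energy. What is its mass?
m = 2·KE/v² = 2·8233/(22.9)² = 31.4 kg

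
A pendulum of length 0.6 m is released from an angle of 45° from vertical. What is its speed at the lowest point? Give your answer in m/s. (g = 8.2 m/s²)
h = L(1 − cosθ) = 0.6(1 − cos45°) = 0.175736 m
v = √(2gh) = √(2·8.2·0.175736) = 1.698 m/s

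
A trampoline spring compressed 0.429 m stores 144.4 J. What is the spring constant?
k = 2·PE/x² = 2·144.4/(0.429)² = 1569 N/m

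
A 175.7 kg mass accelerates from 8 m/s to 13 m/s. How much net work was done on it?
W = ΔKE = ½m(v₂² − v₁²) = ½(175.7)(13² − 8²) = 9224.25 J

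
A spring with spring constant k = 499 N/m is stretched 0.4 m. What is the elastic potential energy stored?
PE = ½kx² = ½(499)(0.4)² = 39.92 J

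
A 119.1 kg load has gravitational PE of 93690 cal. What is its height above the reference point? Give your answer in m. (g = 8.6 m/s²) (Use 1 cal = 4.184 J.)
Convert to SI: m = 119.1 kg, PE = 391999 J
h = PE/(mg) = 391999/(119.1·8.6) = 382.7 m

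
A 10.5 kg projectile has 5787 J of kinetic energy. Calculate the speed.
v = √(2·KE/m) = √(2·5787/10.5) = 33.2 m/s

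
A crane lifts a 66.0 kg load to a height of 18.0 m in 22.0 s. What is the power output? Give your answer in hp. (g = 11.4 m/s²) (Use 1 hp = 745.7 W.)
P = mgh/t = (66.0)(11.4)(18.0)/22.0 = 615.6 W = 0.8255 hp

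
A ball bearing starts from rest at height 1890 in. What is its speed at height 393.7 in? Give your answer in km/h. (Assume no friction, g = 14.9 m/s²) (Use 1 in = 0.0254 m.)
Convert to SI: h₁−h₂ = 38.006 m
mgh₁ = mgh₂ + ½mv² ⇒ v = √(2g(h₁−h₂)) = √(2·14.9·38.006) = 33.6538 m/s = 121.2 km/h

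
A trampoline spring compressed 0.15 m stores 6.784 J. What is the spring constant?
k = 2·PE/x² = 2·6.784/(0.15)² = 603.0 N/m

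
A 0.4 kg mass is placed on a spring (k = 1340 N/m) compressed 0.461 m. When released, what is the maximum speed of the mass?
½kx² = ½mv² ⇒ v = x√(k/m) = (0.461)√(1340/0.4) = 26.68 m/s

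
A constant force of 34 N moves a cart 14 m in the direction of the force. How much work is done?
W = F·d = (34)(14) = 476.0 J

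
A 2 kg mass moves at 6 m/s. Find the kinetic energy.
KE = ½mv² = ½(2)(6)² = 36.0 J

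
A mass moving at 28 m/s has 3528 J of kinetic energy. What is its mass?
m = 2·KE/v² = 2·3528/(28)² = 9.0 kg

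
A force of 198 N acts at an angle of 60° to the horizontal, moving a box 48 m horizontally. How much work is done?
W = F·d·cosθ = (198)(48)cos(60°) = 4752 J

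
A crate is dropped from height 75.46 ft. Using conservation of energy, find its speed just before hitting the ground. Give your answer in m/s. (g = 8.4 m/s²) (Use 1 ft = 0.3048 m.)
Convert to SI: h = 23.0002 m
mgh = ½mv² ⇒ v = √(2gh) = √(2·8.4·23.0002) = 19.66 m/s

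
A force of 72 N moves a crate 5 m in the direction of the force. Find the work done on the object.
W = F·d = (72)(5) = 360.0 J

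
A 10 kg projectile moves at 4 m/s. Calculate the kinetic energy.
KE = ½mv² = ½(10)(4)² = 80.0 J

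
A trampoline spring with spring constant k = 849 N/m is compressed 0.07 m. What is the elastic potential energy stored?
PE = ½kx² = ½(849)(0.07)² = 2.08 J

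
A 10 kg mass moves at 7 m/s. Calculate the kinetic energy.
KE = ½mv² = ½(10)(7)² = 245.0 J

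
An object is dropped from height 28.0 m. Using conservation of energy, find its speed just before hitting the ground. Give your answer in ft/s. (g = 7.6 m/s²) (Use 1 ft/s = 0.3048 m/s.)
mgh = ½mv² ⇒ v = √(2gh) = √(2·7.6·28.0) = 20.6301 m/s = 67.68 ft/s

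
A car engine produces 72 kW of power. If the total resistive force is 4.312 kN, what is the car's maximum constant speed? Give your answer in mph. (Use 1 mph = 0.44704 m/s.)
Convert to SI: F = 4312.0 N
P = Fv ⇒ v = P/F = 72000 W/4312.0 N = 16.6976 m/s = 37.35 mph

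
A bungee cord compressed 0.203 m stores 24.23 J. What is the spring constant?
k = 2·PE/x² = 2·24.23/(0.203)² = 1176 N/m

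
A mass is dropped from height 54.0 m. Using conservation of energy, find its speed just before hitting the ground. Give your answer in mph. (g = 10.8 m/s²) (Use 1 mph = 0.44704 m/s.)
mgh = ½mv² ⇒ v = √(2gh) = √(2·10.8·54.0) = 34.1526 m/s = 76.4 mph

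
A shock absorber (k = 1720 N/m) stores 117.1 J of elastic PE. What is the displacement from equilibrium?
x = √(2·PE/k) = √(2·117.1/1720) = 0.369 m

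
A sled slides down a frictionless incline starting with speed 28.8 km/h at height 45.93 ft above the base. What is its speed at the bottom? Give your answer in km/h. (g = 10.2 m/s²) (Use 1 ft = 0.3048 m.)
Convert to SI: v₀ = 8.0 m/s, h = 13.9995 m
½mv₀² + mgh = ½mv² ⇒ v = √(v₀² + 2gh) = √(8.0² + 2·10.2·13.9995) = 18.6973 m/s = 67.31 km/h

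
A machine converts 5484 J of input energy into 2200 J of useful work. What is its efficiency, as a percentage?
η = W_out/W_in = 2200/5484 = 40.12%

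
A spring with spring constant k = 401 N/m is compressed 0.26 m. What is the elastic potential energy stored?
PE = ½kx² = ½(401)(0.26)² = 13.55 J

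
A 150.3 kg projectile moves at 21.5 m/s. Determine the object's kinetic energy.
KE = ½mv² = ½(150.3)(21.5)² = 34740 J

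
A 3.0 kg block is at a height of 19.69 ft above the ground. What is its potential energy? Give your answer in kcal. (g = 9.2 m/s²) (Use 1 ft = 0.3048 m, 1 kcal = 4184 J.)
Convert to SI: m = 3.0 kg, h = 6.00151 m
PE = mgh = (3.0)(9.2)(6.00151) = 165.642 J = 0.03959 kcal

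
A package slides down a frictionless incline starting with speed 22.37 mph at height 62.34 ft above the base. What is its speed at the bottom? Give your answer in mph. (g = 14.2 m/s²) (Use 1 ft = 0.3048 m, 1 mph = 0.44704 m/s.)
Convert to SI: v₀ = 10.0003 m/s, h = 19.0012 m
½mv₀² + mgh = ½mv² ⇒ v = √(v₀² + 2gh) = √(10.0003² + 2·14.2·19.0012) = 25.2911 m/s = 56.57 mph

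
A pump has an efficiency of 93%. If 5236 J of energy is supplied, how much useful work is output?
W_out = η·W_in = 0.93·5236 = 4869.48 J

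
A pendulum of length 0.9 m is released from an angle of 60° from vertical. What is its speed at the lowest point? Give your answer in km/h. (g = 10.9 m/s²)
h = L(1 − cosθ) = 0.9(1 − cos60°) = 0.45 m
v = √(2gh) = √(2·10.9·0.45) = 3.13209 m/s = 11.28 km/h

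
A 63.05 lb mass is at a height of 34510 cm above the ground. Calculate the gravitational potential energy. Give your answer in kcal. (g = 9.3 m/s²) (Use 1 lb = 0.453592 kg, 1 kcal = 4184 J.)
Convert to SI: m = 28.599 kg, h = 345.1 m
PE = mgh = (28.599)(9.3)(345.1) = 91786.4 J = 21.94 kcal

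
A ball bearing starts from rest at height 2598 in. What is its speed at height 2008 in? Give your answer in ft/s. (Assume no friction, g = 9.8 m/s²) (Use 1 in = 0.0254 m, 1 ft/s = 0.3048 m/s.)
Convert to SI: h₁−h₂ = 14.986 m
mgh₁ = mgh₂ + ½mv² ⇒ v = √(2g(h₁−h₂)) = √(2·9.8·14.986) = 17.1384 m/s = 56.23 ft/s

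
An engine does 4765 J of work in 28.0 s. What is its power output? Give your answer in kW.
P = W/t = 4765.0/28.0 = 170.179 W = 0.1702 kW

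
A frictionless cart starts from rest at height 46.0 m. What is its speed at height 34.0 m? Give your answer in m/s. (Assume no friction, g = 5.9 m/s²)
mgh₁ = mgh₂ + ½mv² ⇒ v = √(2g(h₁−h₂)) = √(2·5.9·12.0) = 11.9 m/s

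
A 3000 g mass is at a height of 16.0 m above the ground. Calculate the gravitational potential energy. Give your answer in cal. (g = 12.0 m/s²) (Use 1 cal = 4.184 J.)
Convert to SI: m = 3.0 kg, h = 16.0 m
PE = mgh = (3.0)(12.0)(16.0) = 576.0 J = 137.7 cal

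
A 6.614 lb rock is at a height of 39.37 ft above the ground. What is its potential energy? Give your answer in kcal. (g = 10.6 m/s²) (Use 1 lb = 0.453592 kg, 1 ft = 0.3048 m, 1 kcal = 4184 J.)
Convert to SI: m = 3.00006 kg, h = 12.0 m
PE = mgh = (3.00006)(10.6)(12.0) = 381.607 J = 0.09121 kcal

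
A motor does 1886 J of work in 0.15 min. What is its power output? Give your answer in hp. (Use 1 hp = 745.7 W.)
Convert to SI: W = 1886.0 J, t = 9.0 s
P = W/t = 1886.0/9.0 = 209.556 W = 0.281 hp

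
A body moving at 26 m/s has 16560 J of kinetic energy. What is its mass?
m = 2·KE/v² = 2·16560/(26)² = 48.99 kg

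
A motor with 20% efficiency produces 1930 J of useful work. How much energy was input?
W_in = W_out/η = 1930/0.2 = 9650 J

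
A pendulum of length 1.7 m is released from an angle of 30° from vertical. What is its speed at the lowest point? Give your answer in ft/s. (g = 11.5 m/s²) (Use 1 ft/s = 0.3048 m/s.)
h = L(1 − cosθ) = 1.7(1 − cos30°) = 0.227757 m
v = √(2gh) = √(2·11.5·0.227757) = 2.28876 m/s = 7.509 ft/s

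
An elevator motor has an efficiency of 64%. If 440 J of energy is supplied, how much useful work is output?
W_out = η·W_in = 0.64·440 = 281.6 J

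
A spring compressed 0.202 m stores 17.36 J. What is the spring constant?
k = 2·PE/x² = 2·17.36/(0.202)² = 850.9 N/m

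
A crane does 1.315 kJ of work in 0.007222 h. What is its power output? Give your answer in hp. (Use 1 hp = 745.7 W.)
Convert to SI: W = 1315.0 J, t = 25.9992 s
P = W/t = 1315.0/25.9992 = 50.5785 W = 0.06783 hp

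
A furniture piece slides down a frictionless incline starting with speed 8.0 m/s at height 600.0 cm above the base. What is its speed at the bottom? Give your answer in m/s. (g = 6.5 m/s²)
Convert to SI: v₀ = 8.0 m/s, h = 6.0 m
½mv₀² + mgh = ½mv² ⇒ v = √(v₀² + 2gh) = √(8.0² + 2·6.5·6.0) = 11.92 m/s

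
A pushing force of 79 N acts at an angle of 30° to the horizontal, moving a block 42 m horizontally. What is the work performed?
W = F·d·cosθ = (79)(42)cos(30°) = 2873 J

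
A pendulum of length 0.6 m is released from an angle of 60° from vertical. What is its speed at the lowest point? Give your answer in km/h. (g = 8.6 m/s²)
h = L(1 − cosθ) = 0.6(1 − cos60°) = 0.3 m
v = √(2gh) = √(2·8.6·0.3) = 2.27156 m/s = 8.178 km/h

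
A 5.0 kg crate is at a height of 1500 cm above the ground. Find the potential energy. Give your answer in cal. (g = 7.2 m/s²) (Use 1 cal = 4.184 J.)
Convert to SI: m = 5.0 kg, h = 15.0 m
PE = mgh = (5.0)(7.2)(15.0) = 540.0 J = 129.1 cal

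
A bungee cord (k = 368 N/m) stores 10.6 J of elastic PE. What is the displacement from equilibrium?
x = √(2·PE/k) = √(2·10.6/368) = 0.24 m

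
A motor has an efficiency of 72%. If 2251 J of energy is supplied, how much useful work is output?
W_out = η·W_in = 0.72·2251 = 1620.72 J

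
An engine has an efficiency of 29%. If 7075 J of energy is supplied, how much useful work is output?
W_out = η·W_in = 0.29·7075 = 2051.75 J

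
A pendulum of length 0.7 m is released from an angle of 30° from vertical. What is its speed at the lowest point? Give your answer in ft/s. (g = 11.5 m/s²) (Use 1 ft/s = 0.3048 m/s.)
h = L(1 − cosθ) = 0.7(1 − cos30°) = 0.0937822 m
v = √(2gh) = √(2·11.5·0.0937822) = 1.46867 m/s = 4.818 ft/s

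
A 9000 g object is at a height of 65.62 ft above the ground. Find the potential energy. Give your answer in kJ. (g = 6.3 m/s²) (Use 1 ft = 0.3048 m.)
Convert to SI: m = 9.0 kg, h = 20.001 m
PE = mgh = (9.0)(6.3)(20.001) = 1134.06 J = 1.134 kJ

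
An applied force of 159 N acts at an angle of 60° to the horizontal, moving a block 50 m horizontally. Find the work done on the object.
W = F·d·cosθ = (159)(50)cos(60°) = 3975 J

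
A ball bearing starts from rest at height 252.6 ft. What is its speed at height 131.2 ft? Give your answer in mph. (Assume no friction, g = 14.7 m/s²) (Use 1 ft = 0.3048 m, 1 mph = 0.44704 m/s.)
Convert to SI: h₁−h₂ = 37.0027 m
mgh₁ = mgh₂ + ½mv² ⇒ v = √(2g(h₁−h₂)) = √(2·14.7·37.0027) = 32.983 m/s = 73.78 mph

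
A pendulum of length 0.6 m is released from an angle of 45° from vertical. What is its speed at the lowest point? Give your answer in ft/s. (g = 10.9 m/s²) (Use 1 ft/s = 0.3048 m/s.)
h = L(1 − cosθ) = 0.6(1 − cos45°) = 0.175736 m
v = √(2gh) = √(2·10.9·0.175736) = 1.95731 m/s = 6.422 ft/s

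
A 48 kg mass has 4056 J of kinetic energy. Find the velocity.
v = √(2·KE/m) = √(2·4056/48) = 13.0 m/s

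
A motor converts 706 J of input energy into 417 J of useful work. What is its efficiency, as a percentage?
η = W_out/W_in = 417/706 = 59.07%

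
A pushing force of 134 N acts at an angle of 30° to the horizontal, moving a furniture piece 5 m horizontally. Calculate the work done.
W = F·d·cosθ = (134)(5)cos(30°) = 580.2 J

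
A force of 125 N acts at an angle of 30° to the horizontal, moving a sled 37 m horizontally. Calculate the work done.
W = F·d·cosθ = (125)(37)cos(30°) = 4005 J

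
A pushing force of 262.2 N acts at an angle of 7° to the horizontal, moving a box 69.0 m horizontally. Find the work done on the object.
W = F·d·cosθ = (262.2)(69.0)cos(7°) = 17960 J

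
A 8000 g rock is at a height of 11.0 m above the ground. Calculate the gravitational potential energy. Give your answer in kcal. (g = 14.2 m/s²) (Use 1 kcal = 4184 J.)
Convert to SI: m = 8.0 kg, h = 11.0 m
PE = mgh = (8.0)(14.2)(11.0) = 1249.6 J = 0.2987 kcal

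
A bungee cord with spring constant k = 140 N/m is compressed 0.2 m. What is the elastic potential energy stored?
PE = ½kx² = ½(140)(0.2)² = 2.8 J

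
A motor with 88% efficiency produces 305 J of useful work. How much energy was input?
W_in = W_out/η = 305/0.88 = 346.6 J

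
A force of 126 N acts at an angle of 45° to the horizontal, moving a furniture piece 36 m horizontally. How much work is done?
W = F·d·cosθ = (126)(36)cos(45°) = 3207 J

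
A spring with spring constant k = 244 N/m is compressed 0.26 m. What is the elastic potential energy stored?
PE = ½kx² = ½(244)(0.26)² = 8.247 J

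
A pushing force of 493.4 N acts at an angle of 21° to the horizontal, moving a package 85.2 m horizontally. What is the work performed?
W = F·d·cosθ = (493.4)(85.2)cos(21°) = 39250 J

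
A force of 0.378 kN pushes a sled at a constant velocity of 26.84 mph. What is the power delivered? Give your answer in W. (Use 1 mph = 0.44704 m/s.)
Convert to SI: F = 378.0 N, v = 11.9986 m/s
P = Fv = (378.0)(11.9986) = 4535 W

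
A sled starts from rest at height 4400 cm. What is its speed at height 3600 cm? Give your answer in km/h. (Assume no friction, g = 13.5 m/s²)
Convert to SI: h₁−h₂ = 8.0 m
mgh₁ = mgh₂ + ½mv² ⇒ v = √(2g(h₁−h₂)) = √(2·13.5·8.0) = 14.6969 m/s = 52.91 km/h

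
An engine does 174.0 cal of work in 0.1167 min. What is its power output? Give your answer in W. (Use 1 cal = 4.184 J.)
Convert to SI: W = 728.016 J, t = 7.002 s
P = W/t = 728.016/7.002 = 104.0 W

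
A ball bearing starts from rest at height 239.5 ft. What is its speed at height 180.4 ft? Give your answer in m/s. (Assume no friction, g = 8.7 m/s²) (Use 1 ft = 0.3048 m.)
Convert to SI: h₁−h₂ = 18.0137 m
mgh₁ = mgh₂ + ½mv² ⇒ v = √(2g(h₁−h₂)) = √(2·8.7·18.0137) = 17.7 m/s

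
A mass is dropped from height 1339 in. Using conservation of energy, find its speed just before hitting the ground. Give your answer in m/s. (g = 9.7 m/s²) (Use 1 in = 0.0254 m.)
Convert to SI: h = 34.0106 m
mgh = ½mv² ⇒ v = √(2gh) = √(2·9.7·34.0106) = 25.69 m/s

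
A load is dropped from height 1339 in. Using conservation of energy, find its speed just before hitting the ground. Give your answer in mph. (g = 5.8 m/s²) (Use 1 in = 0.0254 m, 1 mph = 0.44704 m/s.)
Convert to SI: h = 34.0106 m
mgh = ½mv² ⇒ v = √(2gh) = √(2·5.8·34.0106) = 19.8626 m/s = 44.43 mph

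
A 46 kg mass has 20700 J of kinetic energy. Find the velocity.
v = √(2·KE/m) = √(2·20700/46) = 30.0 m/s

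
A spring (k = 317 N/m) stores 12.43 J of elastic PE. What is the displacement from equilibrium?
x = √(2·PE/k) = √(2·12.43/317) = 0.28 m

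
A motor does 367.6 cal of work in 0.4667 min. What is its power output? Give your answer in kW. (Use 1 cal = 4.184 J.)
Convert to SI: W = 1538.04 J, t = 28.002 s
P = W/t = 1538.04/28.002 = 54.926 W = 0.05493 kW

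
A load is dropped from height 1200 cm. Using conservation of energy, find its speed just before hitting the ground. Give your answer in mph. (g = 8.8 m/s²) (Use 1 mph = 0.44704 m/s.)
Convert to SI: h = 12.0 m
mgh = ½mv² ⇒ v = √(2gh) = √(2·8.8·12.0) = 14.5327 m/s = 32.51 mph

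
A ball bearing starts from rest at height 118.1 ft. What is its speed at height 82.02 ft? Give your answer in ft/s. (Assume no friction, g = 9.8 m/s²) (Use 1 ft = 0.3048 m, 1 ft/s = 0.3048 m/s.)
Convert to SI: h₁−h₂ = 10.9972 m
mgh₁ = mgh₂ + ½mv² ⇒ v = √(2g(h₁−h₂)) = √(2·9.8·10.9972) = 14.6814 m/s = 48.17 ft/s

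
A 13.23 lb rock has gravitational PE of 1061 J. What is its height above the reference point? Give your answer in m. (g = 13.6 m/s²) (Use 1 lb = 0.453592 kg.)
Convert to SI: m = 6.00102 kg, PE = 1061.0 J
h = PE/(mg) = 1061.0/(6.00102·13.6) = 13.0 m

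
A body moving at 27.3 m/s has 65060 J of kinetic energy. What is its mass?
m = 2·KE/v² = 2·65060/(27.3)² = 174.6 kg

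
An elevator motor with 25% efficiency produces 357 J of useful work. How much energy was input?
W_in = W_out/η = 357/0.25 = 1428 J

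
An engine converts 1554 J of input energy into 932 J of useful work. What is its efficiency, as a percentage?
η = W_out/W_in = 932/1554 = 59.97%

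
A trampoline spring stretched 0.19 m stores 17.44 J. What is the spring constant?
k = 2·PE/x² = 2·17.44/(0.19)² = 966.2 N/m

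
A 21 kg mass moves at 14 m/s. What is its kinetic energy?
KE = ½mv² = ½(21)(14)² = 2058.0 J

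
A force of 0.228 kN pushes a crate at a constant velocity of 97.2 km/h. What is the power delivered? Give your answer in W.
Convert to SI: F = 228.0 N, v = 27.0 m/s
P = Fv = (228.0)(27.0) = 6156 W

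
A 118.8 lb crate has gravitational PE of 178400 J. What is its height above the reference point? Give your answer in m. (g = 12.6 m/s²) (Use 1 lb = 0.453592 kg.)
Convert to SI: m = 53.8867 kg, PE = 178400 J
h = PE/(mg) = 178400/(53.8867·12.6) = 262.7 m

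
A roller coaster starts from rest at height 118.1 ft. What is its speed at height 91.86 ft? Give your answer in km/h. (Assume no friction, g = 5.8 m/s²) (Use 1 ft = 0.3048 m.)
Convert to SI: h₁−h₂ = 7.99795 m
mgh₁ = mgh₂ + ½mv² ⇒ v = √(2g(h₁−h₂)) = √(2·5.8·7.99795) = 9.63204 m/s = 34.68 km/h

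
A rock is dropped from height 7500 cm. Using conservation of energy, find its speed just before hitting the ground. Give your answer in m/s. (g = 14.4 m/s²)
Convert to SI: h = 75.0 m
mgh = ½mv² ⇒ v = √(2gh) = √(2·14.4·75.0) = 46.48 m/s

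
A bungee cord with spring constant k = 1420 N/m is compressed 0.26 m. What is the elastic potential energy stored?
PE = ½kx² = ½(1420)(0.26)² = 48.0 J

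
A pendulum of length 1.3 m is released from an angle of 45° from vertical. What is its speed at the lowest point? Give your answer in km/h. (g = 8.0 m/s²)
h = L(1 − cosθ) = 1.3(1 − cos45°) = 0.380761 m
v = √(2gh) = √(2·8.0·0.380761) = 2.46823 m/s = 8.886 km/h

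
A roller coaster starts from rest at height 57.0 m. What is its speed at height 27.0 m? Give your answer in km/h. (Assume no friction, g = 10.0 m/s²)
mgh₁ = mgh₂ + ½mv² ⇒ v = √(2g(h₁−h₂)) = √(2·10.0·30.0) = 24.4949 m/s = 88.18 km/h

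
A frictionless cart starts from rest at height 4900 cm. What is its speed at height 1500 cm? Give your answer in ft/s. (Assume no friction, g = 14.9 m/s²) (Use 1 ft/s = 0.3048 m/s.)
Convert to SI: h₁−h₂ = 34.0 m
mgh₁ = mgh₂ + ½mv² ⇒ v = √(2g(h₁−h₂)) = √(2·14.9·34.0) = 31.8308 m/s = 104.4 ft/s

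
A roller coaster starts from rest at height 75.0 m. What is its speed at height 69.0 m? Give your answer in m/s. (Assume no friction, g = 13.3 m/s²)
mgh₁ = mgh₂ + ½mv² ⇒ v = √(2g(h₁−h₂)) = √(2·13.3·6.0) = 12.63 m/s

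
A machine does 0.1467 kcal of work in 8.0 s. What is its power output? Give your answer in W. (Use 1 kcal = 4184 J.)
Convert to SI: W = 613.793 J, t = 8.0 s
P = W/t = 613.793/8.0 = 76.72 W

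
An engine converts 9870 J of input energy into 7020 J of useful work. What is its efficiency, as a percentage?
η = W_out/W_in = 7020/9870 = 71.12%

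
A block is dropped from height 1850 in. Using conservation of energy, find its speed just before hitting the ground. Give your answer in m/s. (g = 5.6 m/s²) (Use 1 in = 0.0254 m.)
Convert to SI: h = 46.99 m
mgh = ½mv² ⇒ v = √(2gh) = √(2·5.6·46.99) = 22.94 m/s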